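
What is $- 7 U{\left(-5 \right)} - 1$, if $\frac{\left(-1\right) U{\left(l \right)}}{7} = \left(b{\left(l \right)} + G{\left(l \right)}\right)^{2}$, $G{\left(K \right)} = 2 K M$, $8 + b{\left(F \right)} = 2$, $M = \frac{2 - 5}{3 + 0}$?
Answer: $783$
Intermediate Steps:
$M = -1$ ($M = - \frac{3}{3} = \left(-3\right) \frac{1}{3} = -1$)
$b{\left(F \right)} = -6$ ($b{\left(F \right)} = -8 + 2 = -6$)
$G{\left(K \right)} = - 2 K$ ($G{\left(K \right)} = 2 K \left(-1\right) = - 2 K$)
$U{\left(l \right)} = - 7 \left(-6 - 2 l\right)^{2}$
$- 7 U{\left(-5 \right)} - 1 = - 7 \left(- 28 \left(3 - 5\right)^{2}\right) - 1 = - 7 \left(- 28 \left(-2\right)^{2}\right) - 1 = - 7 \left(\left(-28\right) 4\right) - 1 = \left(-7\right) \left(-112\right) - 1 = 784 - 1 = 783$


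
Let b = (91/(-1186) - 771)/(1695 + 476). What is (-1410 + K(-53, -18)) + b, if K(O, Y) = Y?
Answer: -3677737465/2574806 ≈ -1428.4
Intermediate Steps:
b = -914497/2574806 (b = (91*(-1/1186) - 771)/2171 = (-91/1186 - 771)*(1/2171) = -914497/1186*1/2171 = -914497/2574806 ≈ -0.35517)
(-1410 + K(-53, -18)) + b = (-1410 - 18) - 914497/2574806 = -1428 - 914497/2574806 = -3677737465/2574806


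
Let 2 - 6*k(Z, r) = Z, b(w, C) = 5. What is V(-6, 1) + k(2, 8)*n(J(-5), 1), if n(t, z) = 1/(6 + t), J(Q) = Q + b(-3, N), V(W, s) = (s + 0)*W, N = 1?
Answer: -6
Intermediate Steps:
k(Z, r) = 1/3 - Z/6
V(W, s) = W*s (V(W, s) = s*W = W*s)
J(Q) = 5 + Q (J(Q) = Q + 5 = 5 + Q)
V(-6, 1) + k(2, 8)*n(J(-5), 1) = -6*1 + (1/3 - 1/6*2)/(6 + (5 - 5)) = -6 + (1/3 - 1/3)/(6 + 0) = -6 + 0/6 = -6 + 0*(1/6) = -6 + 0 = -6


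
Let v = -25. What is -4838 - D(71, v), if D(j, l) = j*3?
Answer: -5051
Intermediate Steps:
D(j, l) = 3*j
-4838 - D(71, v) = -4838 - 3*71 = -4838 - 1*213 = -4838 - 213 = -5051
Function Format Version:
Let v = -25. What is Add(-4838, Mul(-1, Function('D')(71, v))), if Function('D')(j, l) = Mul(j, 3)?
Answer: -5051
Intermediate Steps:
Function('D')(j, l) = Mul(3, j)
Add(-4838, Mul(-1, Function('D')(71, v))) = Add(-4838, Mul(-1, Mul(3, 71))) = Add(-4838, Mul(-1, 213)) = Add(-4838, -213) = -5051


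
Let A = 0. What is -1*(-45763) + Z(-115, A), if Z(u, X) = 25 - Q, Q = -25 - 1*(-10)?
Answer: 45803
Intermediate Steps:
Q = -15 (Q = -25 + 10 = -15)
Z(u, X) = 40 (Z(u, X) = 25 - 1*(-15) = 25 + 15 = 40)
-1*(-45763) + Z(-115, A) = -1*(-45763) + 40 = 45763 + 40 = 45803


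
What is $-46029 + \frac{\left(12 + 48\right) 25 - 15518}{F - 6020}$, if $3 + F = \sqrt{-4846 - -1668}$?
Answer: $- \frac{1669834203089}{36279707} + \frac{14018 i \sqrt{3178}}{36279707} \approx -46027.0 + 0.021782 i$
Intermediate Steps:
$F = -3 + i \sqrt{3178}$ ($F = -3 + \sqrt{-4846 - -1668} = -3 + \sqrt{-4846 + \left(-1428 + 3096\right)} = -3 + \sqrt{-4846 + 1668} = -3 + \sqrt{-3178} = -3 + i \sqrt{3178} \approx -3.0 + 56.374 i$)
$-46029 + \frac{\left(12 + 48\right) 25 - 15518}{F - 6020} = -46029 + \frac{\left(12 + 48\right) 25 - 15518}{\left(-3 + i \sqrt{3178}\right) - 6020} = -46029 + \frac{60 \cdot 25 - 15518}{-6023 + i \sqrt{3178}} = -46029 + \frac{1500 - 15518}{-6023 + i \sqrt{3178}} = -46029 - \frac{14018}{-6023 + i \sqrt{3178}}$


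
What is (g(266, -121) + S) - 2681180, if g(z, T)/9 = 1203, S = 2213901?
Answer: -456452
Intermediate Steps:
g(z, T) = 10827 (g(z, T) = 9*1203 = 10827)
(g(266, -121) + S) - 2681180 = (10827 + 2213901) - 2681180 = 2224728 - 2681180 = -456452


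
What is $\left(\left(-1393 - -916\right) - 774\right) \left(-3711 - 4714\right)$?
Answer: $10539675$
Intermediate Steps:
$\left(\left(-1393 - -916\right) - 774\right) \left(-3711 - 4714\right) = \left(\left(-1393 + 916\right) - 774\right) \left(-8425\right) = \left(-477 - 774\right) \left(-8425\right) = \left(-1251\right) \left(-8425\right) = 10539675$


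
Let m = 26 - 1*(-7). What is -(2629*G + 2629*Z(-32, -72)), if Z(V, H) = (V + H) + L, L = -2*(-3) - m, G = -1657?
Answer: 4700652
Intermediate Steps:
m = 33 (m = 26 + 7 = 33)
L = -27 (L = -2*(-3) - 1*33 = 6 - 33 = -27)
Z(V, H) = -27 + H + V (Z(V, H) = (V + H) - 27 = (H + V) - 27 = -27 + H + V)
-(2629*G + 2629*Z(-32, -72)) = -2629/(1/(-1657 + (-27 - 72 - 32))) = -2629/(1/(-1657 - 131)) = -2629/(1/(-1788)) = -2629/(-1/1788) = -2629*(-1788) = 4700652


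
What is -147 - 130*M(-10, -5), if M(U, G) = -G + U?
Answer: 503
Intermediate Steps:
M(U, G) = U - G
-147 - 130*M(-10, -5) = -147 - 130*(-10 - 1*(-5)) = -147 - 130*(-10 + 5) = -147 - 130*(-5) = -147 + 650 = 503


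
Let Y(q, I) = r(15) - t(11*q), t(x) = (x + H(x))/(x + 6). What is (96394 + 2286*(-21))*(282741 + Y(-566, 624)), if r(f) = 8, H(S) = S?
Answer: 21274828509816/1555 ≈ 1.3682e+10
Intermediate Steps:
t(x) = 2*x/(6 + x) (t(x) = (x + x)/(x + 6) = (2*x)/(6 + x) = 2*x/(6 + x))
Y(q, I) = 8 - 22*q/(6 + 11*q) (Y(q, I) = 8 - 2*11*q/(6 + 11*q) = 8 - 22*q/(6 + 11*q))
(96394 + 2286*(-21))*(282741 + Y(-566, 624)) = (96394 + 2286*(-21))*(282741 + 6*(8 + 11*(-566))/(6 + 11*(-566))) = (96394 - 48006)*(282741 + 6*(8 - 6226)/(6 - 6226)) = 48388*(282741 + 6*(-6218)/(-6220)) = 48388*(282741 + 6*(-1/6220)*(-6218)) = 48388*(282741 + 9327/1555) = 48388*(439671582/1555) = 21274828509816/1555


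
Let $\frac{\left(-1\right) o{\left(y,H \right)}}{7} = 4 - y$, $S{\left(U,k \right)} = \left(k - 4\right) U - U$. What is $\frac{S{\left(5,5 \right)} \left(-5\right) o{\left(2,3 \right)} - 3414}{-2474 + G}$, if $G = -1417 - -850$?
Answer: $\frac{3414}{3041} \approx 1.1227$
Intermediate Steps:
$S{\left(U,k \right)} = - U + U \left(-4 + k\right)$ ($S{\left(U,k \right)} = \left(k - 4\right) U - U = \left(-4 + k\right) U - U = U \left(-4 + k\right) - U = - U + U \left(-4 + k\right)$)
$o{\left(y,H \right)} = -28 + 7 y$ ($o{\left(y,H \right)} = - 7 \left(4 - y\right) = -28 + 7 y$)
$G = -567$ ($G = -1417 + 850 = -567$)
$\frac{S{\left(5,5 \right)} \left(-5\right) o{\left(2,3 \right)} - 3414}{-2474 + G} = \frac{5 \left(-5 + 5\right) \left(-5\right) \left(-28 + 7 \cdot 2\right) - 3414}{-2474 - 567} = \frac{5 \cdot 0 \left(-5\right) \left(-28 + 14\right) - 3414}{-3041} = \left(0 \left(-5\right) \left(-14\right) - 3414\right) \left(- \frac{1}{3041}\right) = \left(0 \left(-14\right) - 3414\right) \left(- \frac{1}{3041}\right) = \left(0 - 3414\right) \left(- \frac{1}{3041}\right) = \left(-3414\right) \left(- \frac{1}{3041}\right) = \frac{3414}{3041}$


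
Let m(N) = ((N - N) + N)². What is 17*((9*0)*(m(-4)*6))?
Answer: 0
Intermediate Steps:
m(N) = N² (m(N) = (0 + N)² = N²)
17*((9*0)*(m(-4)*6)) = 17*((9*0)*((-4)²*6)) = 17*(0*(16*6)) = 17*(0*96) = 17*0 = 0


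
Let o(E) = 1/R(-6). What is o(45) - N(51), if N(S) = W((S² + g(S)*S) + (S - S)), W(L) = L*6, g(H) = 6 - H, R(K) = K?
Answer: -11017/6 ≈ -1836.2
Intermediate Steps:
o(E) = -⅙ (o(E) = 1/(-6) = -⅙)
W(L) = 6*L
N(S) = 6*S² + 6*S*(6 - S) (N(S) = 6*((S² + (6 - S)*S) + (S - S)) = 6*((S² + S*(6 - S)) + 0) = 6*(S² + S*(6 - S)) = 6*S² + 6*S*(6 - S))
o(45) - N(51) = -⅙ - 36*51 = -⅙ - 1*1836 = -⅙ - 1836 = -11017/6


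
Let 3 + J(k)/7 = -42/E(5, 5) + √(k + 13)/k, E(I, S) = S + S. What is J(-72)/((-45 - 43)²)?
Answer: -63/9680 - 7*I*√59/557568 ≈ -0.0065083 - 9.6433e-5*I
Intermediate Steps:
E(I, S) = 2*S
J(k) = -252/5 + 7*√(13 + k)/k (J(k) = -21 + 7*(-42/(2*5) + √(k + 13)/k) = -21 + 7*(-42/10 + √(13 + k)/k) = -21 + 7*(-42*⅒ + √(13 + k)/k) = -21 + 7*(-21/5 + √(13 + k)/k) = -21 + (-147/5 + 7*√(13 + k)/k) = -252/5 + 7*√(13 + k)/k)
J(-72)/((-45 - 43)²) = (-252/5 + 7*√(13 - 72)/(-72))/((-45 - 43)²) = (-252/5 + 7*(-1/72)*√(-59))/((-88)²) = (-252/5 + 7*(-1/72)*(I*√59))/7744 = (-252/5 - 7*I*√59/72)*(1/7744) = -63/9680 - 7*I*√59/557568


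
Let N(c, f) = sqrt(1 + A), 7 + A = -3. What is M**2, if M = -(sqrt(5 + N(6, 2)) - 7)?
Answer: (7 - sqrt(5 + 3*I))**2 ≈ 21.42 - 6.024*I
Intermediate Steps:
A = -10 (A = -7 - 3 = -10)
N(c, f) = 3*I (N(c, f) = sqrt(1 - 10) = sqrt(-9) = 3*I)
M = 7 - sqrt(5 + 3*I) (M = -(sqrt(5 + 3*I) - 7) = -(-7 + sqrt(5 + 3*I)) = 7 - sqrt(5 + 3*I) ≈ 4.6729 - 0.64457*I)
M**2 = (7 - sqrt(5 + 3*I))**2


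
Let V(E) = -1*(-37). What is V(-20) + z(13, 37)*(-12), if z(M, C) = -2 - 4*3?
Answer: 205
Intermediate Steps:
V(E) = 37
z(M, C) = -14 (z(M, C) = -2 - 12 = -14)
V(-20) + z(13, 37)*(-12) = 37 - 14*(-12) = 37 + 168 = 205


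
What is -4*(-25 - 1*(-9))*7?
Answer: 448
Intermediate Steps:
-4*(-25 - 1*(-9))*7 = -4*(-25 + 9)*7 = -4*(-16)*7 = 64*7 = 448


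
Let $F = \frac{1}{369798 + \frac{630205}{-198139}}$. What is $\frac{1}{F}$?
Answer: $\frac{73270775717}{198139} \approx 3.698 \cdot 10^{5}$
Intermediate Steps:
$F = \frac{198139}{73270775717}$ ($F = \frac{1}{369798 + 630205 \left(- \frac{1}{198139}\right)} = \frac{1}{369798 - \frac{630205}{198139}} = \frac{1}{\frac{73270775717}{198139}} = \frac{198139}{73270775717} \approx 2.7042 \cdot 10^{-6}$)
$\frac{1}{F} = \frac{1}{\frac{198139}{73270775717}} = \frac{73270775717}{198139}$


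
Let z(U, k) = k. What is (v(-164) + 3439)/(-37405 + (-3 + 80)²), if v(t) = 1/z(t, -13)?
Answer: -7451/68198 ≈ -0.10926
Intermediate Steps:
v(t) = -1/13 (v(t) = 1/(-13) = -1/13)
(v(-164) + 3439)/(-37405 + (-3 + 80)²) = (-1/13 + 3439)/(-37405 + (-3 + 80)²) = 44706/(13*(-37405 + 77²)) = 44706/(13*(-37405 + 5929)) = (44706/13)/(-31476) = (44706/13)*(-1/31476) = -7451/68198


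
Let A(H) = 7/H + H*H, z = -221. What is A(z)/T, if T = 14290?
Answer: 5396927/1579045 ≈ 3.4178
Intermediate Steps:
A(H) = H**2 + 7/H (A(H) = 7/H + H**2 = H**2 + 7/H)
A(z)/T = ((7 + (-221)**3)/(-221))/14290 = -(7 - 10793861)/221*(1/14290) = -1/221*(-10793854)*(1/14290) = (10793854/221)*(1/14290) = 5396927/1579045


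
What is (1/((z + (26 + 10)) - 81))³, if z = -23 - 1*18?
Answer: -1/636056 ≈ -1.5722e-6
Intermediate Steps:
z = -41 (z = -23 - 18 = -41)
(1/((z + (26 + 10)) - 81))³ = (1/((-41 + (26 + 10)) - 81))³ = (1/((-41 + 36) - 81))³ = (1/(-5 - 81))³ = (1/(-86))³ = (-1/86)³ = -1/636056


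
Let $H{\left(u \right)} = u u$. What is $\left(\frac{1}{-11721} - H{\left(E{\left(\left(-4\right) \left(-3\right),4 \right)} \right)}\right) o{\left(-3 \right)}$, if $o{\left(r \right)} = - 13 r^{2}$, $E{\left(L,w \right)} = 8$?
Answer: $\frac{29255655}{3907} \approx 7488.0$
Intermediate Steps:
$H{\left(u \right)} = u^{2}$
$\left(\frac{1}{-11721} - H{\left(E{\left(\left(-4\right) \left(-3\right),4 \right)} \right)}\right) o{\left(-3 \right)} = \left(\frac{1}{-11721} - 8^{2}\right) \left(- 13 \left(-3\right)^{2}\right) = \left(- \frac{1}{11721} - 64\right) \left(\left(-13\right) 9\right) = \left(- \frac{1}{11721} - 64\right) \left(-117\right) = \left(- \frac{750145}{11721}\right) \left(-117\right) = \frac{29255655}{3907}$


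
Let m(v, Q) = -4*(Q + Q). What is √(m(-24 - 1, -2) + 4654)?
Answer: √4670 ≈ 68.337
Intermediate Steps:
m(v, Q) = -8*Q
√(m(-24 - 1, -2) + 4654) = √(-8*(-2) + 4654) = √(16 + 4654) = √4670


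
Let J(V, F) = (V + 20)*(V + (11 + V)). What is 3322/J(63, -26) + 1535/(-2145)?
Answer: -2065759/4878159 ≈ -0.42347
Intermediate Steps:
J(V, F) = (11 + 2*V)*(20 + V) (J(V, F) = (20 + V)*(11 + 2*V) = (11 + 2*V)*(20 + V))
3322/J(63, -26) + 1535/(-2145) = 3322/(220 + 2*63**2 + 51*63) + 1535/(-2145) = 3322/(220 + 2*3969 + 3213) + 1535*(-1/2145) = 3322/(220 + 7938 + 3213) - 307/429 = 3322/11371 - 307/429 = -2065759/4878159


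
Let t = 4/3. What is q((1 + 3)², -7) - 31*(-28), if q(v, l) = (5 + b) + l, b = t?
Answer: 2602/3 ≈ 867.33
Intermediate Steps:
t = 4/3 (t = 4*(⅓) = 4/3 ≈ 1.3333)
b = 4/3 ≈ 1.3333
q(v, l) = 19/3 + l (q(v, l) = (5 + 4/3) + l = 19/3 + l)
q((1 + 3)², -7) - 31*(-28) = (19/3 - 7) - 31*(-28) = -⅔ + 868 = 2602/3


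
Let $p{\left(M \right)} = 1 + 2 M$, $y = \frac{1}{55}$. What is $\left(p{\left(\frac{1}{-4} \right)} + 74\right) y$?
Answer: $\frac{149}{110} \approx 1.3545$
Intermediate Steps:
$y = \frac{1}{55} \approx 0.018182$
$\left(p{\left(\frac{1}{-4} \right)} + 74\right) y = \left(\left(1 + \frac{2}{-4}\right) + 74\right) \frac{1}{55} = \left(\left(1 + 2 \left(- \frac{1}{4}\right)\right) + 74\right) \frac{1}{55} = \left(\left(1 - \frac{1}{2}\right) + 74\right) \frac{1}{55} = \left(\frac{1}{2} + 74\right) \frac{1}{55} = \frac{149}{2} \cdot \frac{1}{55} = \frac{149}{110}$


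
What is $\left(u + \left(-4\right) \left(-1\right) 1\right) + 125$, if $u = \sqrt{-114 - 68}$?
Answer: $129 + i \sqrt{182} \approx 129.0 + 13.491 i$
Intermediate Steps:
$u = i \sqrt{182}$ ($u = \sqrt{-114 - 68} = \sqrt{-182} = i \sqrt{182} \approx 13.491 i$)
$\left(u + \left(-4\right) \left(-1\right) 1\right) + 125 = \left(i \sqrt{182} + \left(-4\right) \left(-1\right) 1\right) + 125 = \left(i \sqrt{182} + 4 \cdot 1\right) + 125 = \left(i \sqrt{182} + 4\right) + 125 = \left(4 + i \sqrt{182}\right) + 125 = 129 + i \sqrt{182}$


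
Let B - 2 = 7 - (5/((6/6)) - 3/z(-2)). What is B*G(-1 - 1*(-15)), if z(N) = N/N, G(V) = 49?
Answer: 343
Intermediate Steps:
z(N) = 1
B = 7 (B = 2 + (7 - (5/((6/6)) - 3/1)) = 2 + (7 - (5/((6*(1/6))) - 3*1)) = 2 + (7 - (5/1 - 3)) = 2 + (7 - (5*1 - 3)) = 2 + (7 - (5 - 3)) = 2 + (7 - 1*2) = 2 + (7 - 2) = 2 + 5 = 7)
B*G(-1 - 1*(-15)) = 7*49 = 343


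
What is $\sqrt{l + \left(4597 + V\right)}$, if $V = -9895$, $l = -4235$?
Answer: $i \sqrt{9533} \approx 97.637 i$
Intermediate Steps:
$\sqrt{l + \left(4597 + V\right)} = \sqrt{-4235 + \left(4597 - 9895\right)} = \sqrt{-4235 - 5298} = \sqrt{-9533} = i \sqrt{9533}$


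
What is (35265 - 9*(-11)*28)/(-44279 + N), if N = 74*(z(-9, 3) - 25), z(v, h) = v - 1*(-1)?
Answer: -38037/46721 ≈ -0.81413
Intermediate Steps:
z(v, h) = 1 + v (z(v, h) = v + 1 = 1 + v)
N = -2442 (N = 74*((1 - 9) - 25) = 74*(-8 - 25) = 74*(-33) = -2442)
(35265 - 9*(-11)*28)/(-44279 + N) = (35265 - 9*(-11)*28)/(-44279 - 2442) = (35265 + 99*28)/(-46721) = (35265 + 2772)*(-1/46721) = 38037*(-1/46721) = -38037/46721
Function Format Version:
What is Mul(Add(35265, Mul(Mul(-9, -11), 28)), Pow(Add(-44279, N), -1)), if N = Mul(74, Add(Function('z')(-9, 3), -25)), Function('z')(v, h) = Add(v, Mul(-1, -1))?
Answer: Rational(-38037, 46721) ≈ -0.81413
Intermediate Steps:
Function('z')(v, h) = Add(1, v) (Function('z')(v, h) = Add(v, 1) = Add(1, v))
N = -2442 (N = Mul(74, Add(Add(1, -9), -25)) = Mul(74, Add(-8, -25)) = Mul(74, -33) = -2442)
Mul(Add(35265, Mul(Mul(-9, -11), 28)), Pow(Add(-44279, N), -1)) = Mul(Add(35265, Mul(Mul(-9, -11), 28)), Pow(Add(-44279, -2442), -1)) = Mul(Add(35265, Mul(99, 28)), Pow(-46721, -1)) = Mul(Add(35265, 2772), Rational(-1, 46721)) = Mul(38037, Rational(-1, 46721)) = Rational(-38037, 46721)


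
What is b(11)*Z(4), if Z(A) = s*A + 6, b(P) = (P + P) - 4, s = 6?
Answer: 540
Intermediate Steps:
b(P) = -4 + 2*P (b(P) = 2*P - 4 = -4 + 2*P)
Z(A) = 6 + 6*A (Z(A) = 6*A + 6 = 6 + 6*A)
b(11)*Z(4) = (-4 + 2*11)*(6 + 6*4) = (-4 + 22)*(6 + 24) = 18*30 = 540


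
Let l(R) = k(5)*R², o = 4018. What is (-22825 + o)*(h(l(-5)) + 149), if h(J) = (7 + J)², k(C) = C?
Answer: -330495411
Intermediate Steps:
l(R) = 5*R²
(-22825 + o)*(h(l(-5)) + 149) = (-22825 + 4018)*((7 + 5*(-5)²)² + 149) = -18807*((7 + 5*25)² + 149) = -18807*((7 + 125)² + 149) = -18807*(132² + 149) = -18807*(17424 + 149) = -18807*17573 = -330495411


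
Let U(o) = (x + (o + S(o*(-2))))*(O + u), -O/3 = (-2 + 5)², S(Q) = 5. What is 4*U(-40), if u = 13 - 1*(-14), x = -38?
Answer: 0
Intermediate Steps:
O = -27 (O = -3*(-2 + 5)² = -3*3² = -3*9 = -27)
u = 27 (u = 13 + 14 = 27)
U(o) = 0 (U(o) = (-38 + (o + 5))*(-27 + 27) = (-38 + (5 + o))*0 = (-33 + o)*0 = 0)
4*U(-40) = 4*0 = 0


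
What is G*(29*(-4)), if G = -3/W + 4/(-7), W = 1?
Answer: 2900/7 ≈ 414.29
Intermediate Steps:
G = -25/7 (G = -3/1 + 4/(-7) = -3*1 + 4*(-1/7) = -3 - 4/7 = -25/7 ≈ -3.5714)
G*(29*(-4)) = -725*(-4)/7 = -25/7*(-116) = 2900/7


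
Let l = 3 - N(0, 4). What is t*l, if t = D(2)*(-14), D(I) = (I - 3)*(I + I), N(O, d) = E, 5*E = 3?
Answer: 672/5 ≈ 134.40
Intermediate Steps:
E = ⅗ (E = (⅕)*3 = ⅗ ≈ 0.60000)
N(O, d) = ⅗
D(I) = 2*I*(-3 + I) (D(I) = (-3 + I)*(2*I) = 2*I*(-3 + I))
t = 56 (t = (2*2*(-3 + 2))*(-14) = (2*2*(-1))*(-14) = -4*(-14) = 56)
l = 12/5 (l = 3 - 1*⅗ = 3 - ⅗ = 12/5 ≈ 2.4000)
t*l = 56*(12/5) = 672/5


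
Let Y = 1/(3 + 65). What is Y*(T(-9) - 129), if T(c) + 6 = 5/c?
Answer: -305/153 ≈ -1.9935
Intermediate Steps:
T(c) = -6 + 5/c
Y = 1/68 ≈ 0.014706
Y*(T(-9) - 129) = ((-6 + 5/(-9)) - 129)/68 = ((-6 + 5*(-1/9)) - 129)/68 = ((-6 - 5/9) - 129)/68 = (-59/9 - 129)/68 = (1/68)*(-1220/9) = -305/153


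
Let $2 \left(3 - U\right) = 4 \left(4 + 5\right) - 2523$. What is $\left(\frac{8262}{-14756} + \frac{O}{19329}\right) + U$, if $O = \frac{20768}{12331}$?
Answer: $\frac{99293292563}{79693467} \approx 1245.9$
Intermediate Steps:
$O = \frac{32}{19}$ ($O = 20768 \cdot \frac{1}{12331} = \frac{32}{19} \approx 1.6842$)
$U = \frac{2493}{2}$ ($U = 3 - \frac{4 \left(4 + 5\right) - 2523}{2} = 3 - \frac{4 \cdot 9 - 2523}{2} = 3 - \frac{36 - 2523}{2} = 3 - - \frac{2487}{2} = 3 + \frac{2487}{2} = \frac{2493}{2} \approx 1246.5$)
$\left(\frac{8262}{-14756} + \frac{O}{19329}\right) + U = \left(\frac{8262}{-14756} + \frac{32}{19 \cdot 19329}\right) + \frac{2493}{2} = \left(8262 \left(- \frac{1}{14756}\right) + \frac{32}{19} \cdot \frac{1}{19329}\right) + \frac{2493}{2} = \left(- \frac{243}{434} + \frac{32}{367251}\right) + \frac{2493}{2} = - \frac{89228105}{159386934} + \frac{2493}{2} = \frac{99293292563}{79693467}$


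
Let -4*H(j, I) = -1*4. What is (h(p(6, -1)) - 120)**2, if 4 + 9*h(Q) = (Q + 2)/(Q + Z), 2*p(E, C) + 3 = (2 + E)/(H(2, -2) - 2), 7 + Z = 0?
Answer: 81558961/5625 ≈ 14499.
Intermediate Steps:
H(j, I) = 1 (H(j, I) = -(-1)*4/4 = -1/4*(-4) = 1)
Z = -7 (Z = -7 + 0 = -7)
p(E, C) = -5/2 - E/2 (p(E, C) = -3/2 + ((2 + E)/(1 - 2))/2 = -3/2 + ((2 + E)/(-1))/2 = -3/2 + ((2 + E)*(-1))/2 = -3/2 + (-2 - E)/2 = -3/2 + (-1 - E/2) = -5/2 - E/2)
h(Q) = -4/9 + (2 + Q)/(9*(-7 + Q)) (h(Q) = -4/9 + ((Q + 2)/(Q - 7))/9 = -4/9 + ((2 + Q)/(-7 + Q))/9 = -4/9 + (2 + Q)/(9*(-7 + Q)))
(h(p(6, -1)) - 120)**2 = ((10 - (-5/2 - 1/2*6))/(3*(-7 + (-5/2 - 1/2*6))) - 120)**2 = ((10 - (-5/2 - 3))/(3*(-7 + (-5/2 - 3))) - 120)**2 = ((10 - 1*(-11/2))/(3*(-7 - 11/2)) - 120)**2 = ((10 + 11/2)/(3*(-25/2)) - 120)**2 = ((1/3)*(-2/25)*(31/2) - 120)**2 = (-31/75 - 120)**2 = (-9031/75)**2 = 81558961/5625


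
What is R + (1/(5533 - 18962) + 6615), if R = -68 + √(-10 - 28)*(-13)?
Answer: 87919662/13429 - 13*I*√38 ≈ 6547.0 - 80.137*I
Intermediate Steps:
R = -68 - 13*I*√38 (R = -68 + √(-38)*(-13) = -68 + (I*√38)*(-13) = -68 - 13*I*√38 ≈ -68.0 - 80.137*I)
R + (1/(5533 - 18962) + 6615) = (-68 - 13*I*√38) + (1/(5533 - 18962) + 6615) = (-68 - 13*I*√38) + (1/(-13429) + 6615) = (-68 - 13*I*√38) + (-1/13429 + 6615) = (-68 - 13*I*√38) + 88832834/13429 = 87919662/13429 - 13*I*√38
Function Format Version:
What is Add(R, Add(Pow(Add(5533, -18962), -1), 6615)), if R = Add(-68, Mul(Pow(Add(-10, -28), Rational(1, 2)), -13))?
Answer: Add(Rational(87919662, 13429), Mul(-13, I, Pow(38, Rational(1, 2)))) ≈ Add(6547.0, Mul(-80.137, I))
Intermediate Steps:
R = Add(-68, Mul(-13, I, Pow(38, Rational(1, 2)))) (R = Add(-68, Mul(Pow(-38, Rational(1, 2)), -13)) = Add(-68, Mul(Mul(I, Pow(38, Rational(1, 2))), -13)) = Add(-68, Mul(-13, I, Pow(38, Rational(1, 2)))) ≈ Add(-68.000, Mul(-80.137, I)))
Add(R, Add(Pow(Add(5533, -18962), -1), 6615)) = Add(Add(-68, Mul(-13, I, Pow(38, Rational(1, 2)))), Add(Pow(Add(5533, -18962), -1), 6615)) = Add(Add(-68, Mul(-13, I, Pow(38, Rational(1, 2)))), Add(Pow(-13429, -1), 6615)) = Add(Add(-68, Mul(-13, I, Pow(38, Rational(1, 2)))), Add(Rational(-1, 13429), 6615)) = Add(Add(-68, Mul(-13, I, Pow(38, Rational(1, 2)))), Rational(88832834, 13429)) = Add(Rational(87919662, 13429), Mul(-13, I, Pow(38, Rational(1, 2))))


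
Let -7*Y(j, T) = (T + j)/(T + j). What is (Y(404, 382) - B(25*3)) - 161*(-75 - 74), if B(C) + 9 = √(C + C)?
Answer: 167985/7 - 5*√6 ≈ 23986.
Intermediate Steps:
Y(j, T) = -⅐ (Y(j, T) = -(T + j)/(7*(T + j)) = -⅐*1 = -⅐)
B(C) = -9 + √2*√C (B(C) = -9 + √(C + C) = -9 + √(2*C) = -9 + √2*√C)
(Y(404, 382) - B(25*3)) - 161*(-75 - 74) = (-⅐ - (-9 + √2*√(25*3))) - 161*(-75 - 74) = (-⅐ - (-9 + √2*√75)) - 161*(-149) = (-⅐ - (-9 + √2*(5*√3))) + 23989 = (-⅐ - (-9 + 5*√6)) + 23989 = (-⅐ + (9 - 5*√6)) + 23989 = (62/7 - 5*√6) + 23989 = 167985/7 - 5*√6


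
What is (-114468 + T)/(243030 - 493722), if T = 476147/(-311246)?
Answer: 35628183275/78026882232 ≈ 0.45661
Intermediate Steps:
T = -476147/311246 (T = 476147*(-1/311246) = -476147/311246 ≈ -1.5298)
(-114468 + T)/(243030 - 493722) = (-114468 - 476147/311246)/(243030 - 493722) = -35628183275/311246/(-250692) = -35628183275/311246*(-1/250692) = 35628183275/78026882232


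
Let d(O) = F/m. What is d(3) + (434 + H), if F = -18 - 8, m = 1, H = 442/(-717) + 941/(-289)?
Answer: 83740469/207213 ≈ 404.13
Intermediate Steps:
H = -802435/207213 (H = 442*(-1/717) + 941*(-1/289) = -442/717 - 941/289 = -802435/207213 ≈ -3.8725)
F = -26
d(O) = -26 (d(O) = -26/1 = -26*1 = -26)
d(3) + (434 + H) = -26 + (434 - 802435/207213) = -26 + 89128007/207213 = 83740469/207213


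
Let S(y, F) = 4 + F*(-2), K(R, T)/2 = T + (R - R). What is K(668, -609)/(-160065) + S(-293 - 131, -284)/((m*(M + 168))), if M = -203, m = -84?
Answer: 105709/522879 ≈ 0.20217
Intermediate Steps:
K(R, T) = 2*T (K(R, T) = 2*(T + (R - R)) = 2*(T + 0) = 2*T)
S(y, F) = 4 - 2*F
K(668, -609)/(-160065) + S(-293 - 131, -284)/((m*(M + 168))) = (2*(-609))/(-160065) + (4 - 2*(-284))/((-84*(-203 + 168))) = -1218*(-1/160065) + (4 + 568)/((-84*(-35))) = 406/53355 + 572/2940 = 406/53355 + 572*(1/2940) = 406/53355 + 143/735 = 105709/522879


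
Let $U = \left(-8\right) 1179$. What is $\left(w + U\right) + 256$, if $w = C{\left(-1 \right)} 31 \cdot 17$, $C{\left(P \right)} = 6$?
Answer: $-6014$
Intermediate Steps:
$w = 3162$ ($w = 6 \cdot 31 \cdot 17 = 186 \cdot 17 = 3162$)
$U = -9432$
$\left(w + U\right) + 256 = \left(3162 - 9432\right) + 256 = -6270 + 256 = -6014$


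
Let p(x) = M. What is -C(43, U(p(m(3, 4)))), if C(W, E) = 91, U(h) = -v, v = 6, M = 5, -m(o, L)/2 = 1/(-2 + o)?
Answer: -91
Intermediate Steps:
m(o, L) = -2/(-2 + o)
p(x) = 5
U(h) = -6 (U(h) = -1*6 = -6)
-C(43, U(p(m(3, 4)))) = -1*91 = -91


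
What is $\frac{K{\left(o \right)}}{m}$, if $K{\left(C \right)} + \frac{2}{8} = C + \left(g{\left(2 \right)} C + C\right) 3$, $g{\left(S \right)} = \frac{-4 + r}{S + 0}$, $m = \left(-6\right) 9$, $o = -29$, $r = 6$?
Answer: $\frac{271}{72} \approx 3.7639$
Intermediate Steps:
$m = -54$
$g{\left(S \right)} = \frac{2}{S}$ ($g{\left(S \right)} = \frac{-4 + 6}{S + 0} = \frac{2}{S}$)
$K{\left(C \right)} = - \frac{1}{4} + 7 C$ ($K{\left(C \right)} = - \frac{1}{4} + \left(C + \left(\frac{2}{2} C + C\right) 3\right) = - \frac{1}{4} + \left(C + \left(2 \cdot \frac{1}{2} C + C\right) 3\right) = - \frac{1}{4} + \left(C + \left(1 C + C\right) 3\right) = - \frac{1}{4} + \left(C + \left(C + C\right) 3\right) = - \frac{1}{4} + \left(C + 2 C 3\right) = - \frac{1}{4} + \left(C + 6 C\right) = - \frac{1}{4} + 7 C$)
$\frac{K{\left(o \right)}}{m} = \frac{- \frac{1}{4} + 7 \left(-29\right)}{-54} = \left(- \frac{1}{4} - 203\right) \left(- \frac{1}{54}\right) = \left(- \frac{813}{4}\right) \left(- \frac{1}{54}\right) = \frac{271}{72}$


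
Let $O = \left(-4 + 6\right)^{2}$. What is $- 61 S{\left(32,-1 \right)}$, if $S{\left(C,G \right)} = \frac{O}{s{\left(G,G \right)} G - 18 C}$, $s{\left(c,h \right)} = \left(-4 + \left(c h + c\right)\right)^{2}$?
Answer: $\frac{61}{148} \approx 0.41216$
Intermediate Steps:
$s{\left(c,h \right)} = \left(-4 + c + c h\right)^{2}$ ($s{\left(c,h \right)} = \left(-4 + \left(c + c h\right)\right)^{2} = \left(-4 + c + c h\right)^{2}$)
$O = 4$ ($O = 2^{2} = 4$)
$S{\left(C,G \right)} = \frac{4}{- 18 C + G \left(-4 + G + G^{2}\right)^{2}}$ ($S{\left(C,G \right)} = \frac{4}{\left(-4 + G + G G\right)^{2} G - 18 C} = \frac{4}{\left(-4 + G + G^{2}\right)^{2} G - 18 C} = \frac{4}{G \left(-4 + G + G^{2}\right)^{2} - 18 C} = \frac{4}{- 18 C + G \left(-4 + G + G^{2}\right)^{2}}$)
$- 61 S{\left(32,-1 \right)} = - 61 \left(- \frac{4}{18 \cdot 32 - - \left(-4 - 1 + \left(-1\right)^{2}\right)^{2}}\right) = - 61 \left(- \frac{4}{576 - - \left(-4 - 1 + 1\right)^{2}}\right) = - 61 \left(- \frac{4}{576 - - \left(-4\right)^{2}}\right) = - 61 \left(- \frac{4}{576 - \left(-1\right) 16}\right) = - 61 \left(- \frac{4}{576 + 16}\right) = - 61 \left(- \frac{4}{592}\right) = - 61 \left(\left(-4\right) \frac{1}{592}\right) = \left(-61\right) \left(- \frac{1}{148}\right) = \frac{61}{148}$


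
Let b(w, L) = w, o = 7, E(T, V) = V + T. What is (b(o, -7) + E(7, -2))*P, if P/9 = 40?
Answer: 4320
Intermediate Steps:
E(T, V) = T + V
P = 360 (P = 9*40 = 360)
(b(o, -7) + E(7, -2))*P = (7 + (7 - 2))*360 = (7 + 5)*360 = 12*360 = 4320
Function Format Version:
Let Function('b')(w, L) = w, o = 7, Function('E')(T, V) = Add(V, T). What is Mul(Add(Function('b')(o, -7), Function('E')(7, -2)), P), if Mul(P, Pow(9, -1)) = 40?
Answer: 4320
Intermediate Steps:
Function('E')(T, V) = Add(T, V)
P = 360 (P = Mul(9, 40) = 360)
Mul(Add(Function('b')(o, -7), Function('E')(7, -2)), P) = Mul(Add(7, Add(7, -2)), 360) = Mul(Add(7, 5), 360) = Mul(12, 360) = 4320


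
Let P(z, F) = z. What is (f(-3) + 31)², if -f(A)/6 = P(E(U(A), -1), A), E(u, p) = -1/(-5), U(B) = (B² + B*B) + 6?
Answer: 22201/25 ≈ 888.04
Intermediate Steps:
U(B) = 6 + 2*B² (U(B) = (B² + B²) + 6 = 2*B² + 6 = 6 + 2*B²)
E(u, p) = ⅕ (E(u, p) = -1*(-⅕) = ⅕)
f(A) = -6/5 (f(A) = -6*⅕ = -6/5)
(f(-3) + 31)² = (-6/5 + 31)² = (149/5)² = 22201/25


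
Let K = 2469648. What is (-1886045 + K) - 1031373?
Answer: -447770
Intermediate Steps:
(-1886045 + K) - 1031373 = (-1886045 + 2469648) - 1031373 = 583603 - 1031373 = -447770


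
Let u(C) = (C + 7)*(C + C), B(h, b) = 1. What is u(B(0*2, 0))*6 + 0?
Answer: 96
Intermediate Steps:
u(C) = 2*C*(7 + C) (u(C) = (7 + C)*(2*C) = 2*C*(7 + C))
u(B(0*2, 0))*6 + 0 = (2*1*(7 + 1))*6 + 0 = (2*1*8)*6 + 0 = 16*6 + 0 = 96 + 0 = 96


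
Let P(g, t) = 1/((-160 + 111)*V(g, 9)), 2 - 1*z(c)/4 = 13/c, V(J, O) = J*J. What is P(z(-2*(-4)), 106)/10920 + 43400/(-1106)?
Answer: -3732183079/95110470 ≈ -39.240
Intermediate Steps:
V(J, O) = J²
z(c) = 8 - 52/c
P(g, t) = -1/(49*g²) (P(g, t) = 1/((-160 + 111)*(g²)) = 1/((-49)*g²) = -1/(49*g²))
P(z(-2*(-4)), 106)/10920 + 43400/(-1106) = -1/(49*(8 - 52/((-2*(-4))))²)/10920 + 43400/(-1106) = -1/(49*(8 - 52/8)²)*(1/10920) + 43400*(-1/1106) = -1/(49*(8 - 52*⅛)²)*(1/10920) - 3100/79 = -1/(49*(8 - 13/2)²)*(1/10920) - 3100/79 = -1/(49*(3/2)²)*(1/10920) - 3100/79 = -1/49*4/9*(1/10920) - 3100/79 = -4/441*1/10920 - 3100/79 = -1/1203930 - 3100/79 = -3732183079/95110470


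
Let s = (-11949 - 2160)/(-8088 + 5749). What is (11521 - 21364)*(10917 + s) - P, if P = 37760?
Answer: -251566852036/2339 ≈ -1.0755e+8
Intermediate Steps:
s = 14109/2339 (s = -14109/(-2339) = -14109*(-1/2339) = 14109/2339 ≈ 6.0321)
(11521 - 21364)*(10917 + s) - P = (11521 - 21364)*(10917 + 14109/2339) - 1*37760 = -9843*25548972/2339 - 37760 = -251478531396/2339 - 37760 = -251566852036/2339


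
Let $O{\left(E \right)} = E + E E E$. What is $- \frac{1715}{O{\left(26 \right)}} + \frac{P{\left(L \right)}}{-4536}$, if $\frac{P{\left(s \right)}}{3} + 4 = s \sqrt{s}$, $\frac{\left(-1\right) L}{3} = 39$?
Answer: $- \frac{157667}{1663389} + \frac{13 i \sqrt{13}}{56} \approx -0.094787 + 0.837 i$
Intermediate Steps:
$L = -117$ ($L = \left(-3\right) 39 = -117$)
$O{\left(E \right)} = E + E^{3}$ ($O{\left(E \right)} = E + E^{2} E = E + E^{3}$)
$P{\left(s \right)} = -12 + 3 s^{\frac{3}{2}}$ ($P{\left(s \right)} = -12 + 3 s \sqrt{s} = -12 + 3 s^{\frac{3}{2}}$)
$- \frac{1715}{O{\left(26 \right)}} + \frac{P{\left(L \right)}}{-4536} = - \frac{1715}{26 + 26^{3}} + \frac{-12 + 3 \left(-117\right)^{\frac{3}{2}}}{-4536} = - \frac{1715}{26 + 17576} + \left(-12 + 3 \left(- 351 i \sqrt{13}\right)\right) \left(- \frac{1}{4536}\right) = - \frac{1715}{17602} + \left(-12 - 1053 i \sqrt{13}\right) \left(- \frac{1}{4536}\right) = \left(-1715\right) \frac{1}{17602} + \left(\frac{1}{378} + \frac{13 i \sqrt{13}}{56}\right) = - \frac{1715}{17602} + \left(\frac{1}{378} + \frac{13 i \sqrt{13}}{56}\right) = - \frac{157667}{1663389} + \frac{13 i \sqrt{13}}{56}$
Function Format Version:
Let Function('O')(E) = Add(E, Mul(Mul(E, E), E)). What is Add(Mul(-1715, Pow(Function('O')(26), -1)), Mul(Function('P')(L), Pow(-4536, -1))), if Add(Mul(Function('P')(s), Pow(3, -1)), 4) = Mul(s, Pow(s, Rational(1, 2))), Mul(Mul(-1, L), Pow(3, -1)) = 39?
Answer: Add(Rational(-157667, 1663389), Mul(Rational(13, 56), I, Pow(13, Rational(1, 2)))) ≈ Add(-0.094787, Mul(0.83700, I))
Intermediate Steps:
L = -117 (L = Mul(-3, 39) = -117)
Function('O')(E) = Add(E, Pow(E, 3)) (Function('O')(E) = Add(E, Mul(Pow(E, 2), E)) = Add(E, Pow(E, 3)))
Function('P')(s) = Add(-12, Mul(3, Pow(s, Rational(3, 2)))) (Function('P')(s) = Add(-12, Mul(3, Mul(s, Pow(s, Rational(1, 2))))) = Add(-12, Mul(3, Pow(s, Rational(3, 2)))))
Add(Mul(-1715, Pow(Function('O')(26), -1)), Mul(Function('P')(L), Pow(-4536, -1))) = Add(Mul(-1715, Pow(Add(26, Pow(26, 3)), -1)), Mul(Add(-12, Mul(3, Pow(-117, Rational(3, 2)))), Pow(-4536, -1))) = Add(Mul(-1715, Pow(Add(26, 17576), -1)), Mul(Add(-12, Mul(3, Mul(-351, I, Pow(13, Rational(1, 2))))), Rational(-1, 4536))) = Add(Mul(-1715, Pow(17602, -1)), Mul(Add(-12, Mul(-1053, I, Pow(13, Rational(1, 2)))), Rational(-1, 4536))) = Add(Mul(-1715, Rational(1, 17602)), Add(Rational(1, 378), Mul(Rational(13, 56), I, Pow(13, Rational(1, 2))))) = Add(Rational(-1715, 17602), Add(Rational(1, 378), Mul(Rational(13, 56), I, Pow(13, Rational(1, 2))))) = Add(Rational(-157667, 1663389), Mul(Rational(13, 56), I, Pow(13, Rational(1, 2))))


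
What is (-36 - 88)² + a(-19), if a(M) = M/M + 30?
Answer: 15407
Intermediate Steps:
a(M) = 31 (a(M) = 1 + 30 = 31)
(-36 - 88)² + a(-19) = (-36 - 88)² + 31 = (-124)² + 31 = 15376 + 31 = 15407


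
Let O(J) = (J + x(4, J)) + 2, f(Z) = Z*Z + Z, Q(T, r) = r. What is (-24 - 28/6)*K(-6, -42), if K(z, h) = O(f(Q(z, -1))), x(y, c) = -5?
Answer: 86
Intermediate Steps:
f(Z) = Z + Z² (f(Z) = Z² + Z = Z + Z²)
O(J) = -3 + J (O(J) = (J - 5) + 2 = (-5 + J) + 2 = -3 + J)
K(z, h) = -3 (K(z, h) = -3 - (1 - 1) = -3 - 1*0 = -3 + 0 = -3)
(-24 - 28/6)*K(-6, -42) = (-24 - 28/6)*(-3) = (-24 - 1*14/3)*(-3) = (-24 - 14/3)*(-3) = -86/3*(-3) = 86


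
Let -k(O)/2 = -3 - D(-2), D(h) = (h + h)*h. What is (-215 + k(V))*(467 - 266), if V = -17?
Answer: -38793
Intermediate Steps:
D(h) = 2*h² (D(h) = (2*h)*h = 2*h²)
k(O) = 22 (k(O) = -2*(-3 - 2*(-2)²) = -2*(-3 - 2*4) = -2*(-3 - 1*8) = -2*(-3 - 8) = -2*(-11) = 22)
(-215 + k(V))*(467 - 266) = (-215 + 22)*(467 - 266) = -193*201 = -38793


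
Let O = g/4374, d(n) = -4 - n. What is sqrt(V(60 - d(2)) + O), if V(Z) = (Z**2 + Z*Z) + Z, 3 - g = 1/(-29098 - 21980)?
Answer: sqrt(16695172331863163)/1379106 ≈ 93.691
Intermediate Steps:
g = 153235/51078 (g = 3 - 1/(-29098 - 21980) = 3 - 1/(-51078) = 3 - 1*(-1/51078) = 3 + 1/51078 = 153235/51078 ≈ 3.0000)
O = 153235/223415172 (O = (153235/51078)/4374 = (153235/51078)*(1/4374) = 153235/223415172 ≈ 0.00068588)
V(Z) = Z + 2*Z**2 (V(Z) = (Z**2 + Z**2) + Z = 2*Z**2 + Z = Z + 2*Z**2)
sqrt(V(60 - d(2)) + O) = sqrt((60 - (-4 - 1*2))*(1 + 2*(60 - (-4 - 1*2))) + 153235/223415172) = sqrt((60 - (-4 - 2))*(1 + 2*(60 - (-4 - 2))) + 153235/223415172) = sqrt((60 - 1*(-6))*(1 + 2*(60 - 1*(-6))) + 153235/223415172) = sqrt((60 + 6)*(1 + 2*(60 + 6)) + 153235/223415172) = sqrt(66*(1 + 2*66) + 153235/223415172) = sqrt(66*(1 + 132) + 153235/223415172) = sqrt(66*133 + 153235/223415172) = sqrt(8778 + 153235/223415172) = sqrt(1961138533051/223415172) = sqrt(16695172331863163)/1379106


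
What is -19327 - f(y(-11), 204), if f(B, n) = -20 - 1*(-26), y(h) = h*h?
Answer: -19333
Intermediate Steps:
y(h) = h²
f(B, n) = 6 (f(B, n) = -20 + 26 = 6)
-19327 - f(y(-11), 204) = -19327 - 1*6 = -19327 - 6 = -19333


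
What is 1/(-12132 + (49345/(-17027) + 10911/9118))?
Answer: -155252186/1883783666665 ≈ -8.2415e-5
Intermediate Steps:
1/(-12132 + (49345/(-17027) + 10911/9118)) = 1/(-12132 + (49345*(-1/17027) + 10911*(1/9118))) = 1/(-12132 + (-49345/17027 + 10911/9118)) = 1/(-12132 - 264146113/155252186) = 1/(-1883783666665/155252186) = -155252186/1883783666665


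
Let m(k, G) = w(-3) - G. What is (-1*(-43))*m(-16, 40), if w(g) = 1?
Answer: -1677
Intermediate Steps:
m(k, G) = 1 - G
(-1*(-43))*m(-16, 40) = (-1*(-43))*(1 - 1*40) = 43*(1 - 40) = 43*(-39) = -1677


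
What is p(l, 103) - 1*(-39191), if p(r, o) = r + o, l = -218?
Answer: 39076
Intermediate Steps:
p(r, o) = o + r
p(l, 103) - 1*(-39191) = (103 - 218) - 1*(-39191) = -115 + 39191 = 39076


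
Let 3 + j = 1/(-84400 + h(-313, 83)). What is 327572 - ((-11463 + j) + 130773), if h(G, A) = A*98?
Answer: 15883538491/76266 ≈ 2.0827e+5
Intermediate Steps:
h(G, A) = 98*A
j = -228799/76266 (j = -3 + 1/(-84400 + 98*83) = -3 + 1/(-84400 + 8134) = -3 + 1/(-76266) = -3 - 1/76266 = -228799/76266 ≈ -3.0000)
327572 - ((-11463 + j) + 130773) = 327572 - ((-11463 - 228799/76266) + 130773) = 327572 - (-874465957/76266 + 130773) = 327572 - 1*9099067661/76266 = 327572 - 9099067661/76266 = 15883538491/76266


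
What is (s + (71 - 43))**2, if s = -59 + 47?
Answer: 256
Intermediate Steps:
s = -12
(s + (71 - 43))**2 = (-12 + (71 - 43))**2 = (-12 + 28)**2 = 16**2 = 256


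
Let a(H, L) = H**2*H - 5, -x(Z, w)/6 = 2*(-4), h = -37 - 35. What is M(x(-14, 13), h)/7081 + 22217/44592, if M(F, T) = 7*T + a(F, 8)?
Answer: 5066139713/315755952 ≈ 16.044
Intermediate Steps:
h = -72
x(Z, w) = 48 (x(Z, w) = -12*(-4) = -6*(-8) = 48)
a(H, L) = -5 + H**3 (a(H, L) = H**3 - 5 = -5 + H**3)
M(F, T) = -5 + F**3 + 7*T (M(F, T) = 7*T + (-5 + F**3) = -5 + F**3 + 7*T)
M(x(-14, 13), h)/7081 + 22217/44592 = (-5 + 48**3 + 7*(-72))/7081 + 22217/44592 = (-5 + 110592 - 504)*(1/7081) + 22217*(1/44592) = 110083*(1/7081) + 22217/44592 = 110083/7081 + 22217/44592 = 5066139713/315755952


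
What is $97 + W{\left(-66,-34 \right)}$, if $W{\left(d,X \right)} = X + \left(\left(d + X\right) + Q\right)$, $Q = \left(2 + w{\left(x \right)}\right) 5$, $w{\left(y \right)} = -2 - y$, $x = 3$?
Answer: $-52$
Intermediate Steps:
$Q = -15$ ($Q = \left(2 - 5\right) 5 = \left(-3\right) 5 = -15$)
$W{\left(d,X \right)} = -15 + d + 2 X$ ($W{\left(d,X \right)} = X - \left(15 - X - d\right) = X + \left(-15 + X + d\right) = -15 + d + 2 X$)
$97 + W{\left(-66,-34 \right)} = 97 - 149 = -52$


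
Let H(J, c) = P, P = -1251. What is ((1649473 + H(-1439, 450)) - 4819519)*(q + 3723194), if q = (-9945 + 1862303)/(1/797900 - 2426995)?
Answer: -22864928120261690233610982/1936499310499 ≈ -1.1807e+13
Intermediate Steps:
H(J, c) = -1251
q = -1477996448200/1936499310499 (q = 1852358/(1/797900 - 2426995) = 1852358/(-1936499310499/797900) = 1852358*(-797900/1936499310499) = -1477996448200/1936499310499 ≈ -0.76323)
((1649473 + H(-1439, 450)) - 4819519)*(q + 3723194) = ((1649473 - 1251) - 4819519)*(-1477996448200/1936499310499 + 3723194) = (1648222 - 4819519)*(7209961135857565606/1936499310499) = -3171297*7209961135857565606/1936499310499 = -22864928120261690233610982/1936499310499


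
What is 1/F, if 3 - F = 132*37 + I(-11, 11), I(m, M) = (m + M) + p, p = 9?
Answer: -1/4890 ≈ -0.00020450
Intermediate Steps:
I(m, M) = 9 + M + m (I(m, M) = (m + M) + 9 = (M + m) + 9 = 9 + M + m)
F = -4890 (F = 3 - (132*37 + (9 + 11 - 11)) = 3 - (4884 + 9) = 3 - 1*4893 = 3 - 4893 = -4890)
1/F = 1/(-4890) = -1/4890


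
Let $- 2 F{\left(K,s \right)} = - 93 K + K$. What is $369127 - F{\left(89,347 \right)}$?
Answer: $365033$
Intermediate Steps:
$F{\left(K,s \right)} = 46 K$ ($F{\left(K,s \right)} = - \frac{- 93 K + K}{2} = - \frac{\left(-92\right) K}{2} = 46 K$)
$369127 - F{\left(89,347 \right)} = 369127 - 46 \cdot 89 = 369127 - 4094 = 365033$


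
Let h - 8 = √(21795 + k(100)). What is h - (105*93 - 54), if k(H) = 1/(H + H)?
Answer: -9703 + √8718002/20 ≈ -9555.4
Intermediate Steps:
k(H) = 1/(2*H)
h = 8 + √8718002/20 (h = 8 + √(21795 + (½)/100) = 8 + √(21795 + (½)*(1/100)) = 8 + √(21795 + 1/200) = 8 + √(4359001/200) = 8 + √8718002/20 ≈ 155.63)
h - (105*93 - 54) = (8 + √8718002/20) - (105*93 - 54) = (8 + √8718002/20) - (9765 - 54) = (8 + √8718002/20) - 1*9711 = (8 + √8718002/20) - 9711 = -9703 + √8718002/20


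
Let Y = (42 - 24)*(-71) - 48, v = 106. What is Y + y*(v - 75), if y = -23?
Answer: -2039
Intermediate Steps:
Y = -1326 (Y = 18*(-71) - 48 = -1278 - 48 = -1326)
Y + y*(v - 75) = -1326 - 23*(106 - 75) = -1326 - 23*31 = -1326 - 713 = -2039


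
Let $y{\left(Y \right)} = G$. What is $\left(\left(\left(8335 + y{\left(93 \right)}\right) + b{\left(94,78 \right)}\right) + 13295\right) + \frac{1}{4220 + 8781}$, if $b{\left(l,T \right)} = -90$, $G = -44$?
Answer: $\frac{279469497}{13001} \approx 21496.0$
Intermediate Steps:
$y{\left(Y \right)} = -44$
$\left(\left(\left(8335 + y{\left(93 \right)}\right) + b{\left(94,78 \right)}\right) + 13295\right) + \frac{1}{4220 + 8781} = \left(\left(\left(8335 - 44\right) - 90\right) + 13295\right) + \frac{1}{4220 + 8781} = \left(\left(8291 - 90\right) + 13295\right) + \frac{1}{13001} = \left(8201 + 13295\right) + \frac{1}{13001} = 21496 + \frac{1}{13001} = \frac{279469497}{13001}$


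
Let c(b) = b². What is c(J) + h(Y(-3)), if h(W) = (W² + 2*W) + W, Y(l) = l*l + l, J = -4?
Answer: 70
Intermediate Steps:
Y(l) = l + l² (Y(l) = l² + l = l + l²)
h(W) = W² + 3*W
c(J) + h(Y(-3)) = (-4)² + (-3*(1 - 3))*(3 - 3*(1 - 3)) = 16 + (-3*(-2))*(3 - 3*(-2)) = 16 + 6*(3 + 6) = 16 + 6*9 = 16 + 54 = 70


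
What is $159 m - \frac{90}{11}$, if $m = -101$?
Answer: $- \frac{176739}{11} \approx -16067.0$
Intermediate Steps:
$159 m - \frac{90}{11} = 159 \left(-101\right) - \frac{90}{11} = -16059 - \frac{90}{11} = - \frac{176739}{11}$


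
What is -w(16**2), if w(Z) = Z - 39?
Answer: -217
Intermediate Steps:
w(Z) = -39 + Z
-w(16**2) = -(-39 + 16**2) = -(-39 + 256) = -1*217 = -217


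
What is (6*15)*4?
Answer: 360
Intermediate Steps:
(6*15)*4 = 90*4 = 360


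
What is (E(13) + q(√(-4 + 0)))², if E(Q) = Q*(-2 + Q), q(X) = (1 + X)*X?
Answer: 19317 + 556*I ≈ 19317.0 + 556.0*I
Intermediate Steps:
q(X) = X*(1 + X)
(E(13) + q(√(-4 + 0)))² = (13*(-2 + 13) + √(-4 + 0)*(1 + √(-4 + 0)))² = (13*11 + √(-4)*(1 + √(-4)))² = (143 + (2*I)*(1 + 2*I))² = (143 + 2*I*(1 + 2*I))²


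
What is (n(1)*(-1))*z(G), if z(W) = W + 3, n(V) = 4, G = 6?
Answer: -36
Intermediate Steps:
z(W) = 3 + W
(n(1)*(-1))*z(G) = (4*(-1))*(3 + 6) = -4*9 = -36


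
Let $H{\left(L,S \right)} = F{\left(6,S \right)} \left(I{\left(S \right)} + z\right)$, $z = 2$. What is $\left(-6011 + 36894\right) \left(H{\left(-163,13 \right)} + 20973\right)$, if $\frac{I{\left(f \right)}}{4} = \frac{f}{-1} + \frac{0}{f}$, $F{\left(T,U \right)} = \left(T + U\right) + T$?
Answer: $609105409$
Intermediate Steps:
$F{\left(T,U \right)} = U + 2 T$
$I{\left(f \right)} = - 4 f$ ($I{\left(f \right)} = 4 \left(\frac{f}{-1} + \frac{0}{f}\right) = 4 \left(f \left(-1\right) + 0\right) = 4 \left(- f + 0\right) = 4 \left(- f\right) = - 4 f$)
$H{\left(L,S \right)} = \left(2 - 4 S\right) \left(12 + S\right)$ ($H{\left(L,S \right)} = \left(S + 2 \cdot 6\right) \left(- 4 S + 2\right) = \left(S + 12\right) \left(2 - 4 S\right) = \left(12 + S\right) \left(2 - 4 S\right) = \left(2 - 4 S\right) \left(12 + S\right)$)
$\left(-6011 + 36894\right) \left(H{\left(-163,13 \right)} + 20973\right) = \left(-6011 + 36894\right) \left(\left(24 - 598 - 4 \cdot 13^{2}\right) + 20973\right) = 30883 \left(\left(24 - 598 - 676\right) + 20973\right) = 30883 \left(-1250 + 20973\right) = 30883 \cdot 19723 = 609105409$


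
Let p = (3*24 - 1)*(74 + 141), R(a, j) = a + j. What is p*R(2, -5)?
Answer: -45795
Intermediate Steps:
p = 15265 (p = (72 - 1)*215 = 71*215 = 15265)
p*R(2, -5) = 15265*(2 - 5) = 15265*(-3) = -45795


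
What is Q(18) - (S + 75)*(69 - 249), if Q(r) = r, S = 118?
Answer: 34758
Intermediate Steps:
Q(18) - (S + 75)*(69 - 249) = 18 - (118 + 75)*(69 - 249) = 18 - 193*(-180) = 18 - 1*(-34740) = 18 + 34740 = 34758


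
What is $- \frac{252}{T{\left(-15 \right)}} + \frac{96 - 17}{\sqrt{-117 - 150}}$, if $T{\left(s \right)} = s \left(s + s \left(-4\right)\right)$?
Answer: $\frac{28}{75} - \frac{79 i \sqrt{267}}{267} \approx 0.37333 - 4.8347 i$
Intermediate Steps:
$T{\left(s \right)} = - 3 s^{2}$ ($T{\left(s \right)} = s \left(s - 4 s\right) = s \left(- 3 s\right) = - 3 s^{2}$)
$- \frac{252}{T{\left(-15 \right)}} + \frac{96 - 17}{\sqrt{-117 - 150}} = - \frac{252}{\left(-3\right) \left(-15\right)^{2}} + \frac{96 - 17}{\sqrt{-117 - 150}} = - \frac{252}{\left(-3\right) 225} + \frac{79}{\sqrt{-117 - 150}} = - \frac{252}{-675} + \frac{79}{\sqrt{-267}} = \left(-252\right) \left(- \frac{1}{675}\right) + \frac{79}{i \sqrt{267}} = \frac{28}{75} + 79 \left(- \frac{i \sqrt{267}}{267}\right) = \frac{28}{75} - \frac{79 i \sqrt{267}}{267}$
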